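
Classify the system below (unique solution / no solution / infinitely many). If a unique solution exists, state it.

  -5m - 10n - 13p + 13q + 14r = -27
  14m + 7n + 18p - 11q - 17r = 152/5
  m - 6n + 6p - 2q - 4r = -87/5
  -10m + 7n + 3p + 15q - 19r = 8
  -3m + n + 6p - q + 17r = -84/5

Row-reduce the augmented matrix:
R1 ← R1 / (-5).
R2 ← R2 − 14·R1.
R3 ← R3 − 1·R1.
R4 ← R4 + 10·R1.
R5 ← R5 + 3·R1.
R2 ← R2 / (-21).
R1 ← R1 − 2·R2.
R3 ← R3 + 8·R2.
R4 ← R4 − 27·R2.
R5 ← R5 − 7·R2.
R3 ← R3 / (1093/105).
R1 ← R1 − 89/105·R3.
R2 ← R2 − 92/105·R3.
R4 ← R4 − 187/35·R3.
R5 ← R5 − 23/3·R3.
R4 ← R4 / (28763/1093).
R1 ← R1 − 610/1093·R4.
R2 ← R2 + 487/1093·R4.
R3 ← R3 + 953/1093·R4.
R5 ← R5 − 6942/1093·R4.
R5 ← R5 / (108358/4109).
R1 ← R1 − 1590/4109·R5.
R2 ← R2 + 1943/4109·R5.
R3 ← R3 + 5650/4109·R5.
R4 ← R4 + 2108/4109·R5.
Reading off the reduced rows gives m = 8/5, n = 5/2, p = -1, q = 0, r = -1/2.

m = 8/5, n = 5/2, p = -1, q = 0, r = -1/2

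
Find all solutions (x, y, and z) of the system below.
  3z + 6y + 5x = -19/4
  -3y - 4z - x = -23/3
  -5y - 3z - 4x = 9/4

x = -9/4, y = -1/4, z = 8/3

Row-reduce the augmented matrix:
R1 ← R1 / (5).
R2 ← R2 + 1·R1.
R3 ← R3 + 4·R1.
R2 ← R2 / (-9/5).
R1 ← R1 − 6/5·R2.
R3 ← R3 + 1/5·R2.
R3 ← R3 / (-2/9).
R1 ← R1 + 5/3·R3.
R2 ← R2 − 17/9·R3.
Reading off the reduced rows gives x = -9/4, y = -1/4, z = 8/3.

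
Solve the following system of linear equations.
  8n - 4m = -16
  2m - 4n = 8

infinitely many solutions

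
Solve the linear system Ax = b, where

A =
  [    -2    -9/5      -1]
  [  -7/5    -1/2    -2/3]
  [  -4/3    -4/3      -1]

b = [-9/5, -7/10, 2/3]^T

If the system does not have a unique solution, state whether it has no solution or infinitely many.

x_1 = 3, x_2 = 1, x_3 = -6

Row-reduce the augmented matrix:
R1 ← R1 / (-2).
R2 ← R2 + 7/5·R1.
R3 ← R3 + 4/3·R1.
R2 ← R2 / (19/25).
R1 ← R1 − 9/10·R2.
R3 ← R3 + 2/15·R2.
R3 ← R3 / (-56/171).
R1 ← R1 − 35/76·R3.
R2 ← R2 − 5/114·R3.
Reading off the reduced rows gives x_1 = 3, x_2 = 1, x_3 = -6.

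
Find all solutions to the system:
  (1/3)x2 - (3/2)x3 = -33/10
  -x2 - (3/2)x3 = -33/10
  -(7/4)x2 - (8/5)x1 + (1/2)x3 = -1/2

x1 = 1, x2 = 0, x3 = 11/5

Row-reduce the augmented matrix:
Swap R1 and R3.
R1 ← R1 / (-8/5).
R2 ← R2 / (-1).
R1 ← R1 − 35/32·R2.
R3 ← R3 − 1/3·R2.
R3 ← R3 / (-2).
R1 ← R1 + 125/64·R3.
R2 ← R2 − 3/2·R3.
Reading off the reduced rows gives x1 = 1, x2 = 0, x3 = 11/5.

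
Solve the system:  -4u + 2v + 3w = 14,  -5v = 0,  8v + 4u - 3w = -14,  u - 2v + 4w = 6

Row-reduce the augmented matrix:
R1 ← R1 / (-4).
R3 ← R3 − 4·R1.
R4 ← R4 − 1·R1.
R2 ← R2 / (-5).
R1 ← R1 + 1/2·R2.
R3 ← R3 − 10·R2.
R4 ← R4 + 3/2·R2.
Swap R3 and R4.
R3 ← R3 / (19/4).
R1 ← R1 + 3/4·R3.
R4 reduces to 0 = 0, so the extra equation is consistent.
Reading off the reduced rows gives u = -2, v = 0, w = 2.

u = -2, v = 0, w = 2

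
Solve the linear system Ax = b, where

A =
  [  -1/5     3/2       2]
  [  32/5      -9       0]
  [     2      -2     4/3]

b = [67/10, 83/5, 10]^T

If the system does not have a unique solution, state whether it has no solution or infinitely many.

Row-reduce:
R1 ← R1 / (-1/5).
R2 ← R2 − 32/5·R1.
R3 ← R3 − 2·R1.
R2 ← R2 / (39).
R1 ← R1 + 15/2·R2.
R3 ← R3 − 13·R2.
Rank is 2 with 3 unknowns, leaving x_3 free.

infinitely many solutions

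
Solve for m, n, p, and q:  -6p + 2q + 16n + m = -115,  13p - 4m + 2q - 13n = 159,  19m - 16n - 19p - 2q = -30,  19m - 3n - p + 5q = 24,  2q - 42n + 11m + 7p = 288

m = -1, n = -6, p = 5, q = 6

Row-reduce the augmented matrix:
R2 ← R2 + 4·R1.
R3 ← R3 − 19·R1.
R4 ← R4 − 19·R1.
R5 ← R5 − 11·R1.
R2 ← R2 / (51).
R1 ← R1 − 16·R2.
R3 ← R3 + 320·R2.
R4 ← R4 + 307·R2.
R5 ← R5 + 218·R2.
R3 ← R3 / (1325/51).
R1 ← R1 + 130/51·R3.
R2 ← R2 + 11/51·R3.
R4 ← R4 − 2386/51·R3.
R5 ← R5 − 1325/51·R3.
R4 ← R4 / (-3647/265).
R1 ← R1 − 58/53·R4.
R2 ← R2 − 102/265·R4.
R3 ← R3 − 232/265·R4.
R5 reduces to 0 = 0, so the extra equation is consistent.
Reading off the reduced rows gives m = -1, n = -6, p = 5, q = 6.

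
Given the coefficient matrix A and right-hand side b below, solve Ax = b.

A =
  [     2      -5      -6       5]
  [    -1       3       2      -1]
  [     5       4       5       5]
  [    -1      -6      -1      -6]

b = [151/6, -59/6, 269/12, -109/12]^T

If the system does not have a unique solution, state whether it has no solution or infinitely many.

x_1 = 7/3, x_2 = -2, x_3 = 3/4, x_4 = 3

Row-reduce the augmented matrix:
R1 ← R1 / (2).
R2 ← R2 + 1·R1.
R3 ← R3 − 5·R1.
R4 ← R4 + 1·R1.
R2 ← R2 / (1/2).
R1 ← R1 + 5/2·R2.
R3 ← R3 − 33/2·R2.
R4 ← R4 + 17/2·R2.
R3 ← R3 / (53).
R1 ← R1 + 8·R3.
R2 ← R2 + 2·R3.
R4 ← R4 + 21·R3.
R4 ← R4 / (-31/53).
R1 ← R1 − 74/53·R4.
R2 ← R2 − 45/53·R4.
R3 ← R3 + 57/53·R4.
Reading off the reduced rows gives x_1 = 7/3, x_2 = -2, x_3 = 3/4, x_4 = 3.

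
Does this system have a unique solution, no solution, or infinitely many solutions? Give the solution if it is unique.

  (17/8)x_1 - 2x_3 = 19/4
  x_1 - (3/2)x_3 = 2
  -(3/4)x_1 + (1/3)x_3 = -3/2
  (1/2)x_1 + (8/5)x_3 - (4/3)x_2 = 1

no solution

Row-reduce:
R1 ← R1 / (17/8).
R2 ← R2 − 1·R1.
R3 ← R3 + 3/4·R1.
R4 ← R4 − 1/2·R1.
Swap R2 and R4.
R2 ← R2 / (-4/3).
R3 ← R3 / (-19/51).
R1 ← R1 + 16/17·R3.
R2 ← R2 + 132/85·R3.
R4 ← R4 + 19/34·R3.
Row 4 reduces to 0 = -1/2, a contradiction. The system is inconsistent.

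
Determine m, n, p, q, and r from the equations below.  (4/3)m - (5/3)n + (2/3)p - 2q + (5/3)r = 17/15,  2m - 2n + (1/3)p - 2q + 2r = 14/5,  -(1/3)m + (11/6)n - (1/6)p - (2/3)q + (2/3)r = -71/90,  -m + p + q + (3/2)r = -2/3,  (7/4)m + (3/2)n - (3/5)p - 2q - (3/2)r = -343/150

Row-reduce the augmented matrix:
R1 ← R1 / (4/3).
R2 ← R2 − 2·R1.
R3 ← R3 + 1/3·R1.
R4 ← R4 + 1·R1.
R5 ← R5 − 7/4·R1.
R2 ← R2 / (1/2).
R1 ← R1 + 5/4·R2.
R3 ← R3 − 17/12·R2.
R4 ← R4 + 5/4·R2.
R5 ← R5 − 59/16·R2.
R3 ← R3 / (17/9).
R1 ← R1 + 7/6·R3.
R2 ← R2 + 4/3·R3.
R4 ← R4 + 1/6·R3.
R5 ← R5 − 413/120·R3.
R4 ← R4 / (28/17).
R1 ← R1 + 25/17·R4.
R2 ← R2 + 14/17·R4.
R3 ← R3 + 36/17·R4.
R5 ← R5 − 183/340·R4.
R5 ← R5 / (-11463/2240).
R1 ← R1 − 345/112·R5.
R2 ← R2 − 13/8·R5.
R3 ← R3 − 99/28·R5.
R4 ← R4 − 117/112·R5.
Reading off the reduced rows gives m = 0, n = -1, p = -14/5, q = 1/3, r = 6/5.

m = 0, n = -1, p = -14/5, q = 1/3, r = 6/5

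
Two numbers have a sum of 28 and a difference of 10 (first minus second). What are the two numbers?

first number: 19, second number: 9

Let x = first number, y = second number.
  x + y = 28
  x - y = 10
From equation 1: x = 28 − y.
Substitute into equation 2 and solve: y = 9.
Then x = 19.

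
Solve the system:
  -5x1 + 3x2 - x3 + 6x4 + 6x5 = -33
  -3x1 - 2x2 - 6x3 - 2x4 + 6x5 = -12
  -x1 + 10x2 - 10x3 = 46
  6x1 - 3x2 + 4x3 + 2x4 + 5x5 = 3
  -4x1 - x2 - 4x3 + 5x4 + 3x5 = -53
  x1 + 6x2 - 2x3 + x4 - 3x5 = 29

x1 = 4, x2 = 6, x3 = 1, x4 = -6, x5 = 1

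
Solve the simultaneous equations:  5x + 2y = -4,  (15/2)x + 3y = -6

Row-reduce:
R1 ← R1 / (5).
R2 ← R2 − 15/2·R1.
Rank is 1 with 2 unknowns, leaving y free.

infinitely many solutions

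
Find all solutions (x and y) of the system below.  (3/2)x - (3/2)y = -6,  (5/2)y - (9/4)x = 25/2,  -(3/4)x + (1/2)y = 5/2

no solution

Row-reduce:
R1 ← R1 / (3/2).
R2 ← R2 + 9/4·R1.
R3 ← R3 + 3/4·R1.
R2 ← R2 / (1/4).
R1 ← R1 + 1·R2.
R3 ← R3 + 1/4·R2.
Row 3 reduces to 0 = 3, a contradiction. The system is inconsistent.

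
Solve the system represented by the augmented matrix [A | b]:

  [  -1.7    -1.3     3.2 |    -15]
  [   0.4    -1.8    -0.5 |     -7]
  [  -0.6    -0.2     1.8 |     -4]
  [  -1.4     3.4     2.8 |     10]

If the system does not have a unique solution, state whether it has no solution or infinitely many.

Row-reduce the augmented matrix:
R1 ← R1 / (-17/10).
R2 ← R2 − 2/5·R1.
R3 ← R3 + 3/5·R1.
R4 ← R4 + 7/5·R1.
R2 ← R2 / (-179/85).
R1 ← R1 − 13/17·R2.
R3 ← R3 − 22/85·R2.
R4 ← R4 − 76/17·R2.
R3 ← R3 / (628/895).
R1 ← R1 + 641/358·R3.
R2 ← R2 + 43/358·R3.
R4 ← R4 − 628/895·R3.
R4 reduces to 0 = 0, so the extra equation is consistent.
Reading off the reduced rows gives x_1 = 5, x_2 = 5, x_3 = 0.

x_1 = 5, x_2 = 5, x_3 = 0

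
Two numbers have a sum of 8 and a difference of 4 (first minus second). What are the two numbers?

first number: 6, second number: 2

Let x = first number, y = second number.
  x + y = 8
  x - y = 4
From equation 1: x = 8 − y.
Substitute into equation 2 and solve: y = 2.
Then x = 6.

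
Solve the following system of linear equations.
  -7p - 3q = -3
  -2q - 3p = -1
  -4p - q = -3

no solution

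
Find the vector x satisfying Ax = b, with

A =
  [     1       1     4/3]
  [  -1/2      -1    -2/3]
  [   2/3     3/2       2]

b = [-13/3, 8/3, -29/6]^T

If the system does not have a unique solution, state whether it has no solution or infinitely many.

x_1 = -2, x_2 = -1, x_3 = -1

Row-reduce the augmented matrix:
R2 ← R2 + 1/2·R1.
R3 ← R3 − 2/3·R1.
R2 ← R2 / (-1/2).
R1 ← R1 − 1·R2.
R3 ← R3 − 5/6·R2.
R3 ← R3 / (10/9).
R1 ← R1 − 4/3·R3.
Reading off the reduced rows gives x_1 = -2, x_2 = -1, x_3 = -1.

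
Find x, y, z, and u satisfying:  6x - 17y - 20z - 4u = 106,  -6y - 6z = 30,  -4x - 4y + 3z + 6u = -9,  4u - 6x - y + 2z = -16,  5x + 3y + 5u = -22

x = 1, y = -4, z = -1, u = -3

Row-reduce the augmented matrix:
R1 ← R1 / (6).
R3 ← R3 + 4·R1.
R4 ← R4 + 6·R1.
R5 ← R5 − 5·R1.
R2 ← R2 / (-6).
R1 ← R1 + 17/6·R2.
R3 ← R3 + 46/3·R2.
R4 ← R4 + 18·R2.
R5 ← R5 − 103/6·R2.
R3 ← R3 / (5).
R1 ← R1 + 1/2·R3.
R2 ← R2 − 1·R3.
R5 ← R5 + 1/2·R3.
Swap R4 and R5.
R4 ← R4 / (26/3).
R1 ← R1 + 1/3·R4.
R2 ← R2 + 2/3·R4.
R3 ← R3 − 2/3·R4.
R5 reduces to 0 = 0, so the extra equation is consistent.
Reading off the reduced rows gives x = 1, y = -4, z = -1, u = -3.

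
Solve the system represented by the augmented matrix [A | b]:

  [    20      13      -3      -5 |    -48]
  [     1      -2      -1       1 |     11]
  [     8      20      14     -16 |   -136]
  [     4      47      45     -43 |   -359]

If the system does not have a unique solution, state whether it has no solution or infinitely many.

no solution

Row-reduce:
R1 ← R1 / (20).
R2 ← R2 − 1·R1.
R3 ← R3 − 8·R1.
R4 ← R4 − 4·R1.
R2 ← R2 / (-53/20).
R1 ← R1 − 13/20·R2.
R3 ← R3 − 74/5·R2.
R4 ← R4 − 222/5·R2.
R3 ← R3 / (554/53).
R1 ← R1 + 19/53·R3.
R2 ← R2 − 17/53·R3.
R4 ← R4 − 1662/53·R3.
Row 4 reduces to 0 = 1, a contradiction. The system is inconsistent.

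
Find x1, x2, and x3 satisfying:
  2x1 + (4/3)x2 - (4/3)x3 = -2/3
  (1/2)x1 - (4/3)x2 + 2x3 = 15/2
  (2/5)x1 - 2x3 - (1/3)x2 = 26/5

x1 = 3, x2 = -6, x3 = -1

Row-reduce the augmented matrix:
R1 ← R1 / (2).
R2 ← R2 − 1/2·R1.
R3 ← R3 − 2/5·R1.
R2 ← R2 / (-5/3).
R1 ← R1 − 2/3·R2.
R3 ← R3 + 3/5·R2.
R3 ← R3 / (-193/75).
R1 ← R1 − 4/15·R3.
R2 ← R2 + 7/5·R3.
Reading off the reduced rows gives x1 = 3, x2 = -6, x3 = -1.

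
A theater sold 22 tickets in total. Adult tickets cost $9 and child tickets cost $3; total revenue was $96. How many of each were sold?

adult tickets: 5, child tickets: 17

Let a = adult tickets, c = child tickets.
  a + c = 22
  9a + 3c = 96
From equation 1: a = 22 − c.
Substitute into equation 2 and solve: c = 17.
Then a = 5.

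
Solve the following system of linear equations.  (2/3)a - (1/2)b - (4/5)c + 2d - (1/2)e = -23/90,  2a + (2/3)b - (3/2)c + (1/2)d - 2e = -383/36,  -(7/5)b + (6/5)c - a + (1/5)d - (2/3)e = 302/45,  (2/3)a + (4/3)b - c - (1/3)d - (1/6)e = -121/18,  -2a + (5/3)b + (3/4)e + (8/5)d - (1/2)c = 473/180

a = -7/3, b = -7/3, c = 3/2, d = 1, e = 4/3

Row-reduce the augmented matrix:
R1 ← R1 / (2/3).
R2 ← R2 − 2·R1.
R3 ← R3 + 1·R1.
R4 ← R4 − 2/3·R1.
R5 ← R5 + 2·R1.
R2 ← R2 / (13/6).
R1 ← R1 + 3/4·R2.
R3 ← R3 + 43/20·R2.
R4 ← R4 − 11/6·R2.
R5 ← R5 − 1/6·R2.
R3 ← R3 / (1161/1300).
R1 ← R1 + 231/260·R3.
R2 ← R2 − 27/65·R3.
R4 ← R4 + 25/26·R3.
R5 ← R5 + 193/65·R3.
R4 ← R4 / (-128/1161).
R1 ← R1 + 445/387·R4.
R2 ← R2 + 64/43·R4.
R3 ← R3 + 2935/1161·R4.
R5 ← R5 − 6001/11610·R4.
R5 ← R5 / (-303671/23040).
R1 ← R1 − 8267/768·R5.
R2 ← R2 − 73/4·R5.
R3 ← R3 − 63905/2304·R5.
R4 ← R4 − 9077/768·R5.
Reading off the reduced rows gives a = -7/3, b = -7/3, c = 3/2, d = 1, e = 4/3.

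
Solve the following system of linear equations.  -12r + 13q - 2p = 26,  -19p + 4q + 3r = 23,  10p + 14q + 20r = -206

p = -3, q = -4, r = -6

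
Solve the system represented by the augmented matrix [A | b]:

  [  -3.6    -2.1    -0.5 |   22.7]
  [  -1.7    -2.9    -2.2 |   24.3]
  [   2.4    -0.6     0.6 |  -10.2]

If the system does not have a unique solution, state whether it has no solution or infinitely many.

x_1 = -4, x_2 = -3, x_3 = -4

Row-reduce the augmented matrix:
R1 ← R1 / (-18/5).
R2 ← R2 + 17/10·R1.
R3 ← R3 − 12/5·R1.
R2 ← R2 / (-229/120).
R1 ← R1 − 7/12·R2.
R3 ← R3 + 2·R2.
R3 ← R3 / (2662/1145).
R1 ← R1 + 317/687·R3.
R2 ← R2 − 707/687·R3.
Reading off the reduced rows gives x_1 = -4, x_2 = -3, x_3 = -4.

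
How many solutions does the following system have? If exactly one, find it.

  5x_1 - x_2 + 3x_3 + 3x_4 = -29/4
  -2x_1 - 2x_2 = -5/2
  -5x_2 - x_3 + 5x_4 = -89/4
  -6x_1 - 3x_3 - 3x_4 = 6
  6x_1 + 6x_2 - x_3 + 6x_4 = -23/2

x_1 = 0, x_2 = 5/4, x_3 = 1, x_4 = -3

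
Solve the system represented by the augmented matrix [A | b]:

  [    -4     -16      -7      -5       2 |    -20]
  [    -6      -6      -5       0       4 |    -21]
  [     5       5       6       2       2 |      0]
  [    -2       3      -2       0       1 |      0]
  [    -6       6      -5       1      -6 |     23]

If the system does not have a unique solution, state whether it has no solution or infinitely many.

no solution

Row-reduce:
R1 ← R1 / (-4).
R2 ← R2 + 6·R1.
R3 ← R3 − 5·R1.
R4 ← R4 + 2·R1.
R5 ← R5 + 6·R1.
R2 ← R2 / (18).
R1 ← R1 − 4·R2.
R3 ← R3 + 15·R2.
R4 ← R4 − 11·R2.
R5 ← R5 − 30·R2.
R3 ← R3 / (11/6).
R1 ← R1 − 19/36·R3.
R2 ← R2 − 11/36·R3.
R4 ← R4 + 67/36·R3.
R5 ← R5 + 11/3·R3.
R4 ← R4 / (-7/132).
R1 ← R1 + 131/132·R4.
R2 ← R2 − 1/12·R4.
R3 ← R3 − 12/11·R4.
Row 5 reduces to 0 = 3, a contradiction. The system is inconsistent.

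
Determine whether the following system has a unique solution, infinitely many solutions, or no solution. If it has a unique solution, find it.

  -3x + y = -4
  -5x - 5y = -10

Row-reduce the augmented matrix:
R1 ← R1 / (-3).
R2 ← R2 + 5·R1.
R2 ← R2 / (-20/3).
R1 ← R1 + 1/3·R2.
Reading off the reduced rows gives x = 3/2, y = 1/2.

x = 3/2, y = 1/2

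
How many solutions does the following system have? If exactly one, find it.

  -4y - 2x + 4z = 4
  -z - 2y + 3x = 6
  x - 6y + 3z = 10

infinitely many solutions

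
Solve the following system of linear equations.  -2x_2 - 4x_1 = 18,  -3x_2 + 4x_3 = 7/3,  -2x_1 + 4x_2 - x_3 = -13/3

x_1 = -3, x_2 = -3, x_3 = -5/3

Row-reduce the augmented matrix:
R1 ← R1 / (-4).
R3 ← R3 + 2·R1.
R2 ← R2 / (-3).
R1 ← R1 − 1/2·R2.
R3 ← R3 − 5·R2.
R3 ← R3 / (17/3).
R1 ← R1 − 2/3·R3.
R2 ← R2 + 4/3·R3.
Reading off the reduced rows gives x_1 = -3, x_2 = -3, x_3 = -5/3.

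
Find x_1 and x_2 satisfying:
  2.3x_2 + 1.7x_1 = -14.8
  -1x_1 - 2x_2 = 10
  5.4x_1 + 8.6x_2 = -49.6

x_1 = -6, x_2 = -2

Row-reduce the augmented matrix:
R1 ← R1 / (17/10).
R2 ← R2 + 1·R1.
R3 ← R3 − 27/5·R1.
R2 ← R2 / (-11/17).
R1 ← R1 − 23/17·R2.
R3 ← R3 − 22/17·R2.
R3 reduces to 0 = 0, so the extra equation is consistent.
Reading off the reduced rows gives x_1 = -6, x_2 = -2.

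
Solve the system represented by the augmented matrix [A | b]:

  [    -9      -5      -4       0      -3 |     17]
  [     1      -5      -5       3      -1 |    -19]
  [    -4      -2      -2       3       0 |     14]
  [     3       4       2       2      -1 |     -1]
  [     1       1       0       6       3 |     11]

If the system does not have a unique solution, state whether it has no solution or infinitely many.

infinitely many solutions

Row-reduce:
R1 ← R1 / (-9).
R2 ← R2 − 1·R1.
R3 ← R3 + 4·R1.
R4 ← R4 − 3·R1.
R5 ← R5 − 1·R1.
R2 ← R2 / (-50/9).
R1 ← R1 − 5/9·R2.
R3 ← R3 − 2/9·R2.
R4 ← R4 − 7/3·R2.
R5 ← R5 − 4/9·R2.
R3 ← R3 / (-11/25).
R1 ← R1 + 1/10·R3.
R2 ← R2 − 49/50·R3.
R4 ← R4 + 81/50·R3.
R5 ← R5 + 22/25·R3.
R4 ← R4 / (-181/22).
R1 ← R1 + 9/22·R4.
R2 ← R2 − 141/22·R4.
R3 ← R3 + 78/11·R4.
Rank is 4 with 5 unknowns, leaving x_5 free.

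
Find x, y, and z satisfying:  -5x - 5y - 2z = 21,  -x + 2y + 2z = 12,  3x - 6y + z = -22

x = -6, y = 1, z = 2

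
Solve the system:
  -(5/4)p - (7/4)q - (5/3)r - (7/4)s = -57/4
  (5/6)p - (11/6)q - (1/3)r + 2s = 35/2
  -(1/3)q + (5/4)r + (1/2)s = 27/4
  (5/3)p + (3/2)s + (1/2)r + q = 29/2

Row-reduce the augmented matrix:
R1 ← R1 / (-5/4).
R2 ← R2 − 5/6·R1.
R4 ← R4 − 5/3·R1.
R2 ← R2 / (-3).
R1 ← R1 − 7/5·R2.
R3 ← R3 + 1/3·R2.
R4 ← R4 + 4/3·R2.
R3 ← R3 / (457/324).
R1 ← R1 − 89/135·R3.
R2 ← R2 − 13/27·R3.
R4 ← R4 + 175/162·R3.
R4 ← R4 / (-815/914).
R1 ← R1 − 1461/914·R4.
R2 ← R2 + 381/914·R4.
R3 ← R3 − 132/457·R4.
Reading off the reduced rows gives p = 6, q = -3, r = 3, s = 4.

p = 6, q = -3, r = 3, s = 4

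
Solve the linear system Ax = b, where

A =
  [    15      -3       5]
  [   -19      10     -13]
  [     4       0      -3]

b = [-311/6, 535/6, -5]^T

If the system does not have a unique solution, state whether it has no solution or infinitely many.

x_1 = -5/2, x_2 = 2, x_3 = -5/3

Row-reduce the augmented matrix:
R1 ← R1 / (15).
R2 ← R2 + 19·R1.
R3 ← R3 − 4·R1.
R2 ← R2 / (31/5).
R1 ← R1 + 1/5·R2.
R3 ← R3 − 4/5·R2.
R3 ← R3 / (-323/93).
R1 ← R1 − 11/93·R3.
R2 ← R2 + 100/93·R3.
Reading off the reduced rows gives x_1 = -5/2, x_2 = 2, x_3 = -5/3.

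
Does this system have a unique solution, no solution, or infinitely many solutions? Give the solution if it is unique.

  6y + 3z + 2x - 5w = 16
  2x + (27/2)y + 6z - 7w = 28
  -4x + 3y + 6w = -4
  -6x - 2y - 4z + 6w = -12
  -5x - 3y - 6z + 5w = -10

no solution

Row-reduce:
R1 ← R1 / (2).
R2 ← R2 − 2·R1.
R3 ← R3 + 4·R1.
R4 ← R4 + 6·R1.
R5 ← R5 + 5·R1.
R2 ← R2 / (15/2).
R1 ← R1 − 3·R2.
R3 ← R3 − 15·R2.
R4 ← R4 − 16·R2.
R5 ← R5 − 12·R2.
Swap R3 and R4.
R3 ← R3 / (-7/5).
R1 ← R1 − 3/10·R3.
R2 ← R2 − 2/5·R3.
R5 ← R5 + 33/10·R3.
Swap R4 and R5.
R4 ← R4 / (48/7).
R1 ← R1 + 19/7·R4.
R2 ← R2 + 34/21·R4.
R3 ← R3 − 71/21·R4.
Row 5 reduces to 0 = 4, a contradiction. The system is inconsistent.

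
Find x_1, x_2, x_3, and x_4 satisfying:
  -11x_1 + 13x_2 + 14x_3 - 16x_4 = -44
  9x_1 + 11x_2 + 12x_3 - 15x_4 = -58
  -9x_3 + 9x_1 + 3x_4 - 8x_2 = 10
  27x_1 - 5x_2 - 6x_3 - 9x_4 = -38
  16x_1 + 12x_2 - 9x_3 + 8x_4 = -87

x_1 = -1, x_2 = -5, x_3 = 3, x_4 = 2

Row-reduce the augmented matrix:
R1 ← R1 / (-11).
R2 ← R2 − 9·R1.
R3 ← R3 − 9·R1.
R4 ← R4 − 27·R1.
R5 ← R5 − 16·R1.
R2 ← R2 / (238/11).
R1 ← R1 + 13/11·R2.
R3 ← R3 − 29/11·R2.
R4 ← R4 − 296/11·R2.
R5 ← R5 − 340/11·R2.
R3 ← R3 / (-48/119).
R1 ← R1 − 1/119·R3.
R2 ← R2 − 129/119·R3.
R4 ← R4 + 96/119·R3.
R5 ← R5 + 155/7·R3.
Swap R4 and R5.
R4 ← R4 / (12509/32).
R1 ← R1 + 7/32·R4.
R2 ← R2 + 615/32·R4.
R3 ← R3 − 529/32·R4.
R5 reduces to 0 = 0, so the extra equation is consistent.
Reading off the reduced rows gives x_1 = -1, x_2 = -5, x_3 = 3, x_4 = 2.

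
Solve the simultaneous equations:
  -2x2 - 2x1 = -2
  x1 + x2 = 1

infinitely many solutions

Row-reduce:
R1 ← R1 / (-2).
R2 ← R2 − 1·R1.
Rank is 1 with 2 unknowns, leaving x2 free.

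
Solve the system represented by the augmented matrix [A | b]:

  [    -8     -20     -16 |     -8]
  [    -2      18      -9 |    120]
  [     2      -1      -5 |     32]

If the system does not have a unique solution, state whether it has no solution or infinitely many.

Row-reduce the augmented matrix:
R1 ← R1 / (-8).
R2 ← R2 + 2·R1.
R3 ← R3 − 2·R1.
R2 ← R2 / (23).
R1 ← R1 − 5/2·R2.
R3 ← R3 + 6·R2.
R3 ← R3 / (-237/23).
R1 ← R1 − 117/46·R3.
R2 ← R2 + 5/23·R3.
Reading off the reduced rows gives x_1 = 3, x_2 = 4, x_3 = -6.

x_1 = 3, x_2 = 4, x_3 = -6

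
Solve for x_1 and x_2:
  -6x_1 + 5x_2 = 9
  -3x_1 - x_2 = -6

x_1 = 1, x_2 = 3

From equation 2: x_2 = 6 − 3·x_1.
Substitute into equation 1 and solve: x_1 = 1.
Then x_2 = 3.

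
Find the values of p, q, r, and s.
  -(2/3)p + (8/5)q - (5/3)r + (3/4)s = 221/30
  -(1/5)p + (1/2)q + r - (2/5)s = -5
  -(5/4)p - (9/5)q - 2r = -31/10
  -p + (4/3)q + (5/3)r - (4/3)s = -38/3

p = 6, q = 2, r = -4, s = 2

Row-reduce the augmented matrix:
R1 ← R1 / (-2/3).
R2 ← R2 + 1/5·R1.
R3 ← R3 + 5/4·R1.
R4 ← R4 + 1·R1.
R2 ← R2 / (1/50).
R1 ← R1 + 12/5·R2.
R3 ← R3 + 24/5·R2.
R4 ← R4 + 16/15·R2.
R3 ← R3 / (2889/8).
R1 ← R1 − 365/2·R3.
R2 ← R2 − 75·R3.
R4 ← R4 − 505/6·R3.
R4 ← R4 / (-5821/11556).
R1 ← R1 − 376/963·R4.
R2 ← R2 − 125/642·R4.
R3 ← R3 + 1615/3852·R4.
Reading off the reduced rows gives p = 6, q = 2, r = -4, s = 2.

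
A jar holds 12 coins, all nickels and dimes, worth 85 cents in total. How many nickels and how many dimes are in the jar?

Let n = nickels, d = dimes.
  n + d = 12
  5n + 10d = 85
Row-reduce the augmented matrix:
R2 ← R2 − 5·R1.
R2 ← R2 / (5).
R1 ← R1 − 1·R2.
Reading off the reduced rows gives n = 7, d = 5.

nickels: 7, dimes: 5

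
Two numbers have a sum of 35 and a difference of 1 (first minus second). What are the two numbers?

Let x = first number, y = second number.
  x + y = 35
  x - y = 1
Row-reduce the augmented matrix:
R2 ← R2 − 1·R1.
R2 ← R2 / (-2).
R1 ← R1 − 1·R2.
Reading off the reduced rows gives x = 18, y = 17.

first number: 18, second number: 17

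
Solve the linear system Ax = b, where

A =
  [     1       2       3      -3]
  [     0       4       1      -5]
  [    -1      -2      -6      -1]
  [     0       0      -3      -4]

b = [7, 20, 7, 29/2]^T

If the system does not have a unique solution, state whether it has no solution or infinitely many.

no solution

Row-reduce:
R3 ← R3 + 1·R1.
R2 ← R2 / (4).
R1 ← R1 − 2·R2.
R3 ← R3 / (-3).
R1 ← R1 − 5/2·R3.
R2 ← R2 − 1/4·R3.
R4 ← R4 + 3·R3.
Row 4 reduces to 0 = 1/2, a contradiction. The system is inconsistent.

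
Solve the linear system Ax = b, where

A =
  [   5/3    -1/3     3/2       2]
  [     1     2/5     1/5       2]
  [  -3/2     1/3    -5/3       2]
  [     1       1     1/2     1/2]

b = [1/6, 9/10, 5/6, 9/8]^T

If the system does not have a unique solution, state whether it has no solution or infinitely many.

Row-reduce the augmented matrix:
R1 ← R1 / (5/3).
R2 ← R2 − 1·R1.
R3 ← R3 + 3/2·R1.
R4 ← R4 − 1·R1.
R2 ← R2 / (3/5).
R1 ← R1 + 1/5·R2.
R3 ← R3 − 1/30·R2.
R4 ← R4 − 6/5·R2.
R3 ← R3 / (-5/18).
R1 ← R1 − 2/3·R3.
R2 ← R2 + 7/6·R3.
R4 ← R4 − 1·R3.
R4 ← R4 / (561/50).
R1 ← R1 − 262/25·R4.
R2 ← R2 + 361/25·R4.
R3 ← R3 + 338/25·R4.
Reading off the reduced rows gives x_1 = 0, x_2 = 1, x_3 = 0, x_4 = 1/4.

x_1 = 0, x_2 = 1, x_3 = 0, x_4 = 1/4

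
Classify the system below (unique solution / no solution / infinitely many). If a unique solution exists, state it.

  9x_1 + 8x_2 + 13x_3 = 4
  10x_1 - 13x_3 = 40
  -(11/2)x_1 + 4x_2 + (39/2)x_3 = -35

no solution

Row-reduce:
R1 ← R1 / (9).
R2 ← R2 − 10·R1.
R3 ← R3 + 11/2·R1.
R2 ← R2 / (-80/9).
R1 ← R1 − 8/9·R2.
R3 ← R3 − 80/9·R2.
Row 3 reduces to 0 = 3, a contradiction. The system is inconsistent.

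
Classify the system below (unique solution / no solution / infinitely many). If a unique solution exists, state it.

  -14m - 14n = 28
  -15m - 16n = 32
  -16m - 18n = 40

Row-reduce:
R1 ← R1 / (-14).
R2 ← R2 + 15·R1.
R3 ← R3 + 16·R1.
R2 ← R2 / (-1).
R1 ← R1 − 1·R2.
R3 ← R3 + 2·R2.
Row 3 reduces to 0 = 4, a contradiction. The system is inconsistent.

no solution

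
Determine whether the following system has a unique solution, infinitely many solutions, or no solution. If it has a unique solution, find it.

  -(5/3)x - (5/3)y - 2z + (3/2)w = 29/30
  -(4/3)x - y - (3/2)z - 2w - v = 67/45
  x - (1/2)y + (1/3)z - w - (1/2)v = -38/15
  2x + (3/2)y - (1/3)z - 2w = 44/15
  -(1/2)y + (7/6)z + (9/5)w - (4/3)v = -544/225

x = -2/3, y = 8/3, z = -2, w = 1/5, v = -2/3

Row-reduce the augmented matrix:
R1 ← R1 / (-5/3).
R2 ← R2 + 4/3·R1.
R3 ← R3 − 1·R1.
R4 ← R4 − 2·R1.
R2 ← R2 / (1/3).
R1 ← R1 − 1·R2.
R3 ← R3 + 3/2·R2.
R4 ← R4 + 1/2·R2.
R5 ← R5 + 1/2·R2.
R3 ← R3 / (-5/12).
R1 ← R1 − 9/10·R3.
R2 ← R2 − 3/10·R3.
R4 ← R4 + 31/12·R3.
R5 ← R5 − 79/60·R3.
R4 ← R4 / (849/10).
R1 ← R1 + 1131/50·R4.
R2 ← R2 + 501/25·R4.
R3 ← R3 − 174/5·R4.
R5 ← R5 + 2441/50·R4.
R5 ← R5 / (-2363/1415).
R1 ← R1 − 169/2830·R5.
R2 ← R2 − 514/1415·R5.
R3 ← R3 + 26/283·R5.
R4 ← R4 − 295/849·R5.
Reading off the reduced rows gives x = -2/3, y = 8/3, z = -2, w = 1/5, v = -2/3.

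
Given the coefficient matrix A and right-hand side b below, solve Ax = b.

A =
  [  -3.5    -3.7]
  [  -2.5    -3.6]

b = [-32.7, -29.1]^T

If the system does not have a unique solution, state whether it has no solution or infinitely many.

Row-reduce the augmented matrix:
R1 ← R1 / (-7/2).
R2 ← R2 + 5/2·R1.
R2 ← R2 / (-67/70).
R1 ← R1 − 37/35·R2.
Reading off the reduced rows gives x_1 = 3, x_2 = 6.

x_1 = 3, x_2 = 6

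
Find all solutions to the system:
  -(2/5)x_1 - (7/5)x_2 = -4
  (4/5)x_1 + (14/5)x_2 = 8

Row-reduce:
R1 ← R1 / (-2/5).
R2 ← R2 − 4/5·R1.
Rank is 1 with 2 unknowns, leaving x_2 free.

infinitely many solutions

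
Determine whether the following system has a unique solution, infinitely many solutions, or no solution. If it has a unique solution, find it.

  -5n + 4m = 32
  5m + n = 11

m = 3, n = -4

Row-reduce the augmented matrix:
R1 ← R1 / (4).
R2 ← R2 − 5·R1.
R2 ← R2 / (29/4).
R1 ← R1 + 5/4·R2.
Reading off the reduced rows gives m = 3, n = -4.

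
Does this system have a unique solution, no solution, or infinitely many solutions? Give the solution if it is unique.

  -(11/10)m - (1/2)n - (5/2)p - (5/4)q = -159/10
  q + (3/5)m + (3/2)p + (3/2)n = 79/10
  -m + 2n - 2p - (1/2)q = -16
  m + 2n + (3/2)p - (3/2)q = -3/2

infinitely many solutions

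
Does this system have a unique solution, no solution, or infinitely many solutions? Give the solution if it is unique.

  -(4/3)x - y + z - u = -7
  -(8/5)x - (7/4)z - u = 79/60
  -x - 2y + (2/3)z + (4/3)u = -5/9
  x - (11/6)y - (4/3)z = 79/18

x = 1, y = 1/3, z = -3, u = 7/3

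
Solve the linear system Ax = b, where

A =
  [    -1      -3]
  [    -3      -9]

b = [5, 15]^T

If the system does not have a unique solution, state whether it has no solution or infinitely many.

infinitely many solutions

Row-reduce:
R1 ← R1 / (-1).
R2 ← R2 + 3·R1.
Rank is 1 with 2 unknowns, leaving x_2 free.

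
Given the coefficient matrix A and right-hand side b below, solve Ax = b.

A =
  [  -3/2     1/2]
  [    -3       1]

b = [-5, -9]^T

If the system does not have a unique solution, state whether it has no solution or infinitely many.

Row-reduce:
R1 ← R1 / (-3/2).
R2 ← R2 + 3·R1.
Row 2 reduces to 0 = 1, a contradiction. The system is inconsistent.

no solution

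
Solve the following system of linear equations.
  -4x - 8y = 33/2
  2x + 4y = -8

Row-reduce:
R1 ← R1 / (-4).
R2 ← R2 − 2·R1.
Row 2 reduces to 0 = 1/4, a contradiction. The system is inconsistent.

no solution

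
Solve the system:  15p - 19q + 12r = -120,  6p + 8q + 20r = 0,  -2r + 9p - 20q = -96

p = 2, q = 6, r = -3

Row-reduce the augmented matrix:
R1 ← R1 / (15).
R2 ← R2 − 6·R1.
R3 ← R3 − 9·R1.
R2 ← R2 / (78/5).
R1 ← R1 + 19/15·R2.
R3 ← R3 + 43/5·R2.
R3 ← R3 / (-32/39).
R1 ← R1 − 238/117·R3.
R2 ← R2 − 38/39·R3.
Reading off the reduced rows gives p = 2, q = 6, r = -3.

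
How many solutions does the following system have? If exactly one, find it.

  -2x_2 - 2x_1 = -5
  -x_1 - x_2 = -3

no solution

Row-reduce:
R1 ← R1 / (-2).
R2 ← R2 + 1·R1.
Row 2 reduces to 0 = -1/2, a contradiction. The system is inconsistent.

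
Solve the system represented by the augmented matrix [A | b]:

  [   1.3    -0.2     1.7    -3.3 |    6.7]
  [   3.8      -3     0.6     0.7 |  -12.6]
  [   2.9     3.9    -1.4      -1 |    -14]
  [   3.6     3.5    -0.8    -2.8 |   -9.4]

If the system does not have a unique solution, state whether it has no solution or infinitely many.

Row-reduce the augmented matrix:
R1 ← R1 / (13/10).
R2 ← R2 − 19/5·R1.
R3 ← R3 − 29/10·R1.
R4 ← R4 − 18/5·R1.
R2 ← R2 / (-157/65).
R1 ← R1 + 2/13·R2.
R3 ← R3 − 113/26·R2.
R4 ← R4 − 527/130·R2.
R3 ← R3 / (-4099/314).
R1 ← R1 − 249/157·R3.
R2 ← R2 − 284/157·R3.
R4 ← R4 + 2016/157·R3.
R4 ← R4 / (-71067/81980).
R1 ← R1 + 6673/40990·R4.
R2 ← R2 + 33703/40990·R4.
R3 ← R3 + 78431/40990·R4.
Reading off the reduced rows gives x_1 = -4, x_2 = -2, x_3 = -1, x_4 = -4.

x_1 = -4, x_2 = -2, x_3 = -1, x_4 = -4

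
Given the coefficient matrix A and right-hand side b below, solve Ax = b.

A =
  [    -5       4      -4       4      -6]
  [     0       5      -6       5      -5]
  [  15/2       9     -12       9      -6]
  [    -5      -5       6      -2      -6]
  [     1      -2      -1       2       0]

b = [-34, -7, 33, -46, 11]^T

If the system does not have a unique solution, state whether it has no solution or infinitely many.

Row-reduce:
R1 ← R1 / (-5).
R3 ← R3 − 15/2·R1.
R4 ← R4 + 5·R1.
R5 ← R5 − 1·R1.
R2 ← R2 / (5).
R1 ← R1 + 4/5·R2.
R3 ← R3 − 15·R2.
R4 ← R4 + 9·R2.
R5 ← R5 + 6/5·R2.
Swap R3 and R4.
R3 ← R3 / (-4/5).
R1 ← R1 + 4/25·R3.
R2 ← R2 + 6/5·R3.
R5 ← R5 + 81/25·R3.
Swap R4 and R5.
R4 ← R4 / (-163/20).
R1 ← R1 + 3/5·R4.
R2 ← R2 + 7/2·R4.
R3 ← R3 + 15/4·R4.
Row 5 reduces to 0 = 3, a contradiction. The system is inconsistent.

no solution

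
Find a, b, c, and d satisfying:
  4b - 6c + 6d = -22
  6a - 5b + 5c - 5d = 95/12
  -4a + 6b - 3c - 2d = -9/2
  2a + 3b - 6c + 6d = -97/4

Row-reduce the augmented matrix:
Swap R1 and R2.
R1 ← R1 / (6).
R3 ← R3 + 4·R1.
R4 ← R4 − 2·R1.
R2 ← R2 / (4).
R1 ← R1 + 5/6·R2.
R3 ← R3 − 8/3·R2.
R4 ← R4 − 14/3·R2.
R3 ← R3 / (13/3).
R1 ← R1 + 5/12·R3.
R2 ← R2 + 3/2·R3.
R4 ← R4 + 2/3·R3.
R4 ← R4 / (-10/13).
R1 ← R1 + 25/52·R4.
R2 ← R2 + 45/26·R4.
R3 ← R3 + 28/13·R4.
Reading off the reduced rows gives a = -5/2, b = -11/4, c = 1/3, d = -3/2.

a = -5/2, b = -11/4, c = 1/3, d = -3/2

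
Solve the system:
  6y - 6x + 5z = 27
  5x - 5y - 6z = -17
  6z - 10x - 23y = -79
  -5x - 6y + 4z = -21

Row-reduce:
R1 ← R1 / (-6).
R2 ← R2 − 5·R1.
R3 ← R3 + 10·R1.
R4 ← R4 + 5·R1.
Swap R2 and R3.
R2 ← R2 / (-33).
R1 ← R1 + 1·R2.
R4 ← R4 + 11·R2.
R3 ← R3 / (-11/6).
R1 ← R1 + 151/198·R3.
R2 ← R2 − 7/99·R3.
R4 ← R4 − 11/18·R3.
Row 4 reduces to 0 = -1/3, a contradiction. The system is inconsistent.

no solution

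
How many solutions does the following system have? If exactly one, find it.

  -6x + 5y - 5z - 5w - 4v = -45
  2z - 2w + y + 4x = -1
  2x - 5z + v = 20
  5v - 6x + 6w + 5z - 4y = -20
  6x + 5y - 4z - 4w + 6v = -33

Row-reduce the augmented matrix:
R1 ← R1 / (-6).
R2 ← R2 − 4·R1.
R3 ← R3 − 2·R1.
R4 ← R4 + 6·R1.
R5 ← R5 − 6·R1.
R2 ← R2 / (13/3).
R1 ← R1 + 5/6·R2.
R3 ← R3 − 5/3·R2.
R4 ← R4 + 9·R2.
R5 ← R5 − 10·R2.
R3 ← R3 / (-80/13).
R1 ← R1 − 15/26·R3.
R2 ← R2 + 4/13·R3.
R4 ← R4 − 94/13·R3.
R5 ← R5 + 77/13·R3.
R4 ← R4 / (3/8).
R1 ← R1 + 5/32·R4.
R2 ← R2 + 5/4·R4.
R3 ← R3 + 1/16·R4.
R5 ← R5 − 47/16·R4.
R5 ← R5 / (-26).
R1 ← R1 − 2·R5.
R2 ← R2 − 68/5·R5.
R3 ← R3 − 3/5·R5.
R4 ← R4 − 57/5·R5.
Reading off the reduced rows gives x = 5, y = -5, z = -3, w = 5, v = -5.

x = 5, y = -5, z = -3, w = 5, v = -5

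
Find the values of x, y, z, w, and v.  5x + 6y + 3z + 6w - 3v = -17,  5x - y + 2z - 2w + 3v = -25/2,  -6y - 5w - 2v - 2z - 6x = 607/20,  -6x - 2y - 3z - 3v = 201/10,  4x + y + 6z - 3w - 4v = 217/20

x = -8/5, y = 0, z = -1/2, w = -11/4, v = -3

Row-reduce the augmented matrix:
R1 ← R1 / (5).
R2 ← R2 − 5·R1.
R3 ← R3 + 6·R1.
R4 ← R4 + 6·R1.
R5 ← R5 − 4·R1.
R2 ← R2 / (-7).
R1 ← R1 − 6/5·R2.
R3 ← R3 − 6/5·R2.
R4 ← R4 − 26/5·R2.
R5 ← R5 + 19/5·R2.
R3 ← R3 / (10/7).
R1 ← R1 − 3/7·R3.
R2 ← R2 − 1/7·R3.
R4 ← R4 + 1/7·R3.
R5 ← R5 − 29/7·R3.
R4 ← R4 / (67/50).
R1 ← R1 + 21/50·R4.
R2 ← R2 − 53/50·R4.
R3 ← R3 − 29/50·R4.
R5 ← R5 + 293/50·R4.
R5 ← R5 / (-199/67).
R1 ← R1 − 66/67·R5.
R2 ← R2 − 111/67·R5.
R3 ← R3 + 139/67·R5.
R4 ← R4 + 130/67·R5.
Reading off the reduced rows gives x = -8/5, y = 0, z = -1/2, w = -11/4, v = -3.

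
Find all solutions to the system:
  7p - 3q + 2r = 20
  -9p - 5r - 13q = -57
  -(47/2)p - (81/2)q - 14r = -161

Row-reduce:
R1 ← R1 / (7).
R2 ← R2 + 9·R1.
R3 ← R3 + 47/2·R1.
R2 ← R2 / (-118/7).
R1 ← R1 + 3/7·R2.
R3 ← R3 + 354/7·R2.
Rank is 2 with 3 unknowns, leaving r free.

infinitely many solutions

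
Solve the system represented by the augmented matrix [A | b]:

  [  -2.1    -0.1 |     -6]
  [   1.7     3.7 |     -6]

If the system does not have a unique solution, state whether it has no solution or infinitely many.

x_1 = 3, x_2 = -3

Row-reduce the augmented matrix:
R1 ← R1 / (-21/10).
R2 ← R2 − 17/10·R1.
R2 ← R2 / (76/21).
R1 ← R1 − 1/21·R2.
Reading off the reduced rows gives x_1 = 3, x_2 = -3.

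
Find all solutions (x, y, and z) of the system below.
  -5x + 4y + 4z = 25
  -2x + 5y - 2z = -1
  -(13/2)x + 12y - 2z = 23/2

no solution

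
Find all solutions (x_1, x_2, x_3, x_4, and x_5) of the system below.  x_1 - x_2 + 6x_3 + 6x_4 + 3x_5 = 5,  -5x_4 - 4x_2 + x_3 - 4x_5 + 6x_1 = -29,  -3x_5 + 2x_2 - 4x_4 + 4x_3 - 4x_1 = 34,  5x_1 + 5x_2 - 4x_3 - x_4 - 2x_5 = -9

Row-reduce:
R2 ← R2 − 6·R1.
R3 ← R3 + 4·R1.
R4 ← R4 − 5·R1.
R2 ← R2 / (2).
R1 ← R1 + 1·R2.
R3 ← R3 + 2·R2.
R4 ← R4 − 10·R2.
R3 ← R3 / (-7).
R1 ← R1 + 23/2·R3.
R2 ← R2 + 35/2·R3.
R4 ← R4 − 141·R3.
R4 ← R4 / (-249).
R1 ← R1 − 20·R4.
R2 ← R2 − 32·R4.
R3 ← R3 − 3·R4.
Rank is 4 with 5 unknowns, leaving x_5 free.

infinitely many solutions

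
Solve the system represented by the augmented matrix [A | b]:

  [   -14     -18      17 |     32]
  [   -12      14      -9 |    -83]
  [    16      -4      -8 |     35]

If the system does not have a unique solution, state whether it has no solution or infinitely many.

Row-reduce the augmented matrix:
R1 ← R1 / (-14).
R2 ← R2 + 12·R1.
R3 ← R3 − 16·R1.
R2 ← R2 / (206/7).
R1 ← R1 − 9/7·R2.
R3 ← R3 + 172/7·R2.
R3 ← R3 / (-850/103).
R1 ← R1 + 19/103·R3.
R2 ← R2 + 165/206·R3.
Reading off the reduced rows gives x_1 = 3, x_2 = -7/4, x_3 = 5/2.

x_1 = 3, x_2 = -7/4, x_3 = 5/2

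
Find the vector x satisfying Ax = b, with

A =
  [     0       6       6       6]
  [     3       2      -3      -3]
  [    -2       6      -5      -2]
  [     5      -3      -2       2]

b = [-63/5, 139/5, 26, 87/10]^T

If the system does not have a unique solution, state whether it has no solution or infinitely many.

x_1 = 3, x_2 = 5/2, x_3 = -13/5, x_4 = -2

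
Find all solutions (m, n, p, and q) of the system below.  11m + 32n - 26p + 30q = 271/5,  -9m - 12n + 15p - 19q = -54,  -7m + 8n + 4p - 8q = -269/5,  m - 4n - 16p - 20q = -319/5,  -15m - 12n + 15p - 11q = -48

Row-reduce the augmented matrix:
R1 ← R1 / (11).
R2 ← R2 + 9·R1.
R3 ← R3 + 7·R1.
R4 ← R4 − 1·R1.
R5 ← R5 + 15·R1.
R2 ← R2 / (156/11).
R1 ← R1 − 32/11·R2.
R3 ← R3 − 312/11·R2.
R4 ← R4 + 76/11·R2.
R5 ← R5 − 348/11·R2.
Swap R3 and R4.
R3 ← R3 / (-217/13).
R1 ← R1 + 14/13·R3.
R2 ← R2 + 23/52·R3.
R5 ← R5 + 84/13·R3.
Swap R4 and R5.
R4 ← R4 / (784/31).
R1 ← R1 − 268/93·R4.
R2 ← R2 − 200/217·R4.
R3 ← R3 − 781/651·R4.
R5 reduces to 0 = 0, so the extra equation is consistent.
Reading off the reduced rows gives m = 3, n = -3/2, p = 4/5, q = 3.

m = 3, n = -3/2, p = 4/5, q = 3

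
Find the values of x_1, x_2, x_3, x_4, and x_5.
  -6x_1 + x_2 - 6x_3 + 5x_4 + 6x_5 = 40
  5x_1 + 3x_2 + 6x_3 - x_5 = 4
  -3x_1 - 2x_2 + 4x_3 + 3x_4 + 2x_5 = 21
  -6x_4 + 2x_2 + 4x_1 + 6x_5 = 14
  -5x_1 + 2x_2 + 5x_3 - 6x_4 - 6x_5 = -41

x_1 = 0, x_2 = 1, x_3 = 1, x_4 = 3, x_5 = 5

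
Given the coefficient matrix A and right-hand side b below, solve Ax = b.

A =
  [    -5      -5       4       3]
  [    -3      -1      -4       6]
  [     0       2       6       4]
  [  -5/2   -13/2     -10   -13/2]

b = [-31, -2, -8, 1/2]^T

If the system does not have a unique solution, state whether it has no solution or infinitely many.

infinitely many solutions

Row-reduce:
R1 ← R1 / (-5).
R2 ← R2 + 3·R1.
R4 ← R4 + 5/2·R1.
R2 ← R2 / (2).
R1 ← R1 − 1·R2.
R3 ← R3 − 2·R2.
R4 ← R4 + 4·R2.
R3 ← R3 / (62/5).
R1 ← R1 − 12/5·R3.
R2 ← R2 + 16/5·R3.
R4 ← R4 + 124/5·R3.
Rank is 3 with 4 unknowns, leaving x_4 free.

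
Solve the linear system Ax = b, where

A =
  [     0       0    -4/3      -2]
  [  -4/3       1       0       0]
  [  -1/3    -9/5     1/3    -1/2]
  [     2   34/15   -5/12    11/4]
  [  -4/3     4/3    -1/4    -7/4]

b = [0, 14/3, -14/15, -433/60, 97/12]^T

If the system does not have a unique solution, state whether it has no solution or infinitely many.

Row-reduce:
Swap R1 and R2.
R1 ← R1 / (-4/3).
R3 ← R3 + 1/3·R1.
R4 ← R4 − 2·R1.
R5 ← R5 + 4/3·R1.
Swap R2 and R3.
R2 ← R2 / (-41/20).
R1 ← R1 + 3/4·R2.
R4 ← R4 − 113/30·R2.
R5 ← R5 − 1/3·R2.
R3 ← R3 / (-4/3).
R1 ← R1 + 5/41·R3.
R2 ← R2 + 20/123·R3.
R4 ← R4 − 289/1476·R3.
R5 ← R5 + 289/1476·R3.
R4 ← R4 / (1513/984).
R1 ← R1 − 15/41·R4.
R2 ← R2 − 20/41·R4.
R3 ← R3 − 3/2·R4.
R5 ← R5 + 1513/984·R4.
Row 5 reduces to 0 = -1, a contradiction. The system is inconsistent.

no solution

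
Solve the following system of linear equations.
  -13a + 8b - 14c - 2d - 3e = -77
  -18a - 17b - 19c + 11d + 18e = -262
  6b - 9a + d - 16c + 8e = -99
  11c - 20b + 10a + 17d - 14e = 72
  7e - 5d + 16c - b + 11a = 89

a = 3, b = 6, c = 6, d = 4, e = -2

Row-reduce the augmented matrix:
R1 ← R1 / (-13).
R2 ← R2 + 18·R1.
R3 ← R3 + 9·R1.
R4 ← R4 − 10·R1.
R5 ← R5 − 11·R1.
R2 ← R2 / (-365/13).
R1 ← R1 + 8/13·R2.
R3 ← R3 − 6/13·R2.
R4 ← R4 + 180/13·R2.
R5 ← R5 − 75/13·R2.
R3 ← R3 / (-460/73).
R1 ← R1 − 78/73·R3.
R2 ← R2 + 1/73·R3.
R4 ← R4 − 3/73·R3.
R5 ← R5 − 309/73·R3.
R4 ← R4 / (19983/2300).
R1 ← R1 − 339/1150·R4.
R2 ← R2 + 1141/2300·R4.
R3 ← R3 + 953/2300·R4.
R5 ← R5 + 4851/2300·R4.
R5 ← R5 / (62833/6661).
R1 ← R1 − 16235/6661·R5.
R2 ← R2 + 47216/19983·R5.
R3 ← R3 + 58999/19983·R5.
R4 ← R4 + 62479/19983·R5.
Reading off the reduced rows gives a = 3, b = 6, c = 6, d = 4, e = -2.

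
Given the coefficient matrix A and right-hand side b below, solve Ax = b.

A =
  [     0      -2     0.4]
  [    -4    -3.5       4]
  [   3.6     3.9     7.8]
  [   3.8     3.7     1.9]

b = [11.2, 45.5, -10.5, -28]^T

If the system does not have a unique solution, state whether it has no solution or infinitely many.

x_1 = -4, x_2 = -5, x_3 = 3

Row-reduce the augmented matrix:
Swap R1 and R2.
R1 ← R1 / (-4).
R3 ← R3 − 18/5·R1.
R4 ← R4 − 19/5·R1.
R2 ← R2 / (-2).
R1 ← R1 − 7/8·R2.
R3 ← R3 − 3/4·R2.
R4 ← R4 − 3/8·R2.
R3 ← R3 / (231/20).
R1 ← R1 + 33/40·R3.
R2 ← R2 + 1/5·R3.
R4 ← R4 − 231/40·R3.
R4 reduces to 0 = 0, so the extra equation is consistent.
Reading off the reduced rows gives x_1 = -4, x_2 = -5, x_3 = 3.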